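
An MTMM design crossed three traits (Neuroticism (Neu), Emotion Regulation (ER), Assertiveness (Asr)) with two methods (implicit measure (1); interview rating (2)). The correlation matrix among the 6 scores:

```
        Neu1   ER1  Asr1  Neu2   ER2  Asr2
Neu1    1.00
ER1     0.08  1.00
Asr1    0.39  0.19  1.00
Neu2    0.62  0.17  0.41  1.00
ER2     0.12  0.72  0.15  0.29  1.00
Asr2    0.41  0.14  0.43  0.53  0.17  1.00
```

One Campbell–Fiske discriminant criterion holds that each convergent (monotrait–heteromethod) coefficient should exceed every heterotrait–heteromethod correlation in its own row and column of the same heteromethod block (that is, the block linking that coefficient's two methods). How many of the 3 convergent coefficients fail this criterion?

Convergent coefficients and their comparison sets:
Neu (methods 1·2): 0.62 vs {0.12, 0.17, 0.41, 0.41} → pass.
ER (methods 1·2): 0.72 vs {0.17, 0.12, 0.14, 0.15} → pass.
Asr (methods 1·2): 0.43 vs {0.41, 0.41, 0.15, 0.14} → pass.
0 of 3 fail.

0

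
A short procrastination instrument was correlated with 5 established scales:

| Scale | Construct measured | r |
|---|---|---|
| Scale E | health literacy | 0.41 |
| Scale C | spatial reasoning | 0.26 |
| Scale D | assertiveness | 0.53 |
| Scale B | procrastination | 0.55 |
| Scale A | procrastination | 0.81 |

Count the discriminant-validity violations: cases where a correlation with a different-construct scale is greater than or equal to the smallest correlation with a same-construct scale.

Convergent (same construct = procrastination): Scale B, Scale A.
Smallest convergent = 0.55. Discriminant values: 0.41, 0.26, 0.53; count ≥ 0.55 → 0.

0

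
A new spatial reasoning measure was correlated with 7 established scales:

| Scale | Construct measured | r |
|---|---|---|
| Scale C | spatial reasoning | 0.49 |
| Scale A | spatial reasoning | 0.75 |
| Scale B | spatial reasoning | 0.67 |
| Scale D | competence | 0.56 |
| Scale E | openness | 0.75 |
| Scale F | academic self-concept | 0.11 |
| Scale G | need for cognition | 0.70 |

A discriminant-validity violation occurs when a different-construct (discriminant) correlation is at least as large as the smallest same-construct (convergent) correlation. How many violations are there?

Convergent (same construct = spatial reasoning): Scale C, Scale A, Scale B.
Smallest convergent = 0.49. Discriminant values: 0.56, 0.75, 0.11, 0.70; count ≥ 0.49 → 3.

3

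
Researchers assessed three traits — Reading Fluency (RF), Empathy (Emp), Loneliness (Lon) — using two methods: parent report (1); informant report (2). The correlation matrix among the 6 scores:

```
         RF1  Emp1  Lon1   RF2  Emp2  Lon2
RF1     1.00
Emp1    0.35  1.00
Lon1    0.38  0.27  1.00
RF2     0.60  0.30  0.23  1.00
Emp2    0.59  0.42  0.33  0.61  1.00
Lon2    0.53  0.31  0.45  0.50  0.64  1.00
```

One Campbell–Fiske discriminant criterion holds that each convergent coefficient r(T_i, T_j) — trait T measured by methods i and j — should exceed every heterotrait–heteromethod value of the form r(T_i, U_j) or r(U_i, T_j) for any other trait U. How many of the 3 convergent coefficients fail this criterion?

2

Checking each validity diagonal entry against its comparison values:
RF (methods 1·2): 0.60 vs {0.59, 0.30, 0.53, 0.23} → pass.
Emp (methods 1·2): 0.42 vs {0.30, 0.59, 0.31, 0.33} → fail.
Lon (methods 1·2): 0.45 vs {0.23, 0.53, 0.33, 0.31} → fail.
2 of 3 fail.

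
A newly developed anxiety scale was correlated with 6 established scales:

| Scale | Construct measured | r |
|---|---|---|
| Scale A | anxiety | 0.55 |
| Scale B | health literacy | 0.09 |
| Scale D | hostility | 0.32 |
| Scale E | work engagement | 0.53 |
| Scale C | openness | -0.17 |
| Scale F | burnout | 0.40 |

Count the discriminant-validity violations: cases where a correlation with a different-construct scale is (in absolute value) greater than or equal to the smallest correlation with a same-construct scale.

Convergent (same construct = anxiety): Scale A.
Smallest convergent = 0.55. Discriminant |r|: 0.09, 0.32, 0.53, 0.17, 0.40; count ≥ 0.55 → 0.

0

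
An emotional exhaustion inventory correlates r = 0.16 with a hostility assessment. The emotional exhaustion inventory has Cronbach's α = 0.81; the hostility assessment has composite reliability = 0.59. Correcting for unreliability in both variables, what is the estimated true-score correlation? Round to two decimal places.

0.23

r_true = r_obs / √(r_xx · r_yy) = 0.16 / √(0.81 × 0.59) = 0.16 / √0.4779 = 0.16 / 0.6913 ≈ 0.23.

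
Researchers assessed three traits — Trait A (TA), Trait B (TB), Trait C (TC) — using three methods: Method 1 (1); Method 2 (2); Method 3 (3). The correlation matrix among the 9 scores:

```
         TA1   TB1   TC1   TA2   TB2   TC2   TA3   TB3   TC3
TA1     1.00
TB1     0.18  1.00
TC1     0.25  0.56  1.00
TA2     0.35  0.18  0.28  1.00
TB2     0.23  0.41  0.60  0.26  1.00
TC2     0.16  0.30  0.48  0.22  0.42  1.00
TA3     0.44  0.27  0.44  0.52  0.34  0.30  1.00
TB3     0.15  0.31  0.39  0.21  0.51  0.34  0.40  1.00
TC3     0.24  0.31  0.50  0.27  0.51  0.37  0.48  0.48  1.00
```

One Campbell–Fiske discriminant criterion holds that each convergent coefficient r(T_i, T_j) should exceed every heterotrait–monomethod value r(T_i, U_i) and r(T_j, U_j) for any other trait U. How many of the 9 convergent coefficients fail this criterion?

Each convergent coefficient versus the relevant comparison correlations:
TA (methods 1·2): 0.35 vs {0.18, 0.26, 0.25, 0.22} → pass.
TA (methods 1·3): 0.44 vs {0.18, 0.40, 0.25, 0.48} → fail.
TA (methods 2·3): 0.52 vs {0.26, 0.40, 0.22, 0.48} → pass.
TB (methods 1·2): 0.41 vs {0.18, 0.26, 0.56, 0.42} → fail.
TB (methods 1·3): 0.31 vs {0.18, 0.40, 0.56, 0.48} → fail.
TB (methods 2·3): 0.51 vs {0.26, 0.40, 0.42, 0.48} → pass.
TC (methods 1·2): 0.48 vs {0.25, 0.22, 0.56, 0.42} → fail.
TC (methods 1·3): 0.50 vs {0.25, 0.48, 0.56, 0.48} → fail.
TC (methods 2·3): 0.37 vs {0.22, 0.48, 0.42, 0.48} → fail.
6 of 9 fail.

6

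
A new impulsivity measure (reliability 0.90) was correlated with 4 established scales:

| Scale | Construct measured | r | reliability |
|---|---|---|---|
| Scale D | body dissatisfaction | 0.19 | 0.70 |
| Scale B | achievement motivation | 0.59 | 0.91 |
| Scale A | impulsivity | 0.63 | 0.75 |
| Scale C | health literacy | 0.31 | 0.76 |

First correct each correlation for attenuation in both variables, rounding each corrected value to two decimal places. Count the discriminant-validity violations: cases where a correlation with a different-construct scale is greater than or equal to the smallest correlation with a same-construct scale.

Disattenuated r (r / √(r_scale · r_new)):
  Scale D (disc): 0.19 / √(0.70·0.90) = 0.24
  Scale B (disc): 0.59 / √(0.91·0.90) = 0.65
  Scale A (conv): 0.63 / √(0.75·0.90) = 0.77
  Scale C (disc): 0.31 / √(0.76·0.90) = 0.37
Smallest convergent = 0.77. Discriminant values: 0.24, 0.65, 0.37; count ≥ 0.77 → 0.

0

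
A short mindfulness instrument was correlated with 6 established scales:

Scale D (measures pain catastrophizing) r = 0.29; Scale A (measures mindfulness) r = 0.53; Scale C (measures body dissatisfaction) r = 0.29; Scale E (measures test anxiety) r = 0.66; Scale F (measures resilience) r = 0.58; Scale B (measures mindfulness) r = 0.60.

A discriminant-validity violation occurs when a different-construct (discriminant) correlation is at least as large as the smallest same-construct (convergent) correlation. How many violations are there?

2

Convergent (same construct = mindfulness): Scale A, Scale B.
Smallest convergent = 0.53. Discriminant values: 0.29, 0.29, 0.66, 0.58; count ≥ 0.53 → 2.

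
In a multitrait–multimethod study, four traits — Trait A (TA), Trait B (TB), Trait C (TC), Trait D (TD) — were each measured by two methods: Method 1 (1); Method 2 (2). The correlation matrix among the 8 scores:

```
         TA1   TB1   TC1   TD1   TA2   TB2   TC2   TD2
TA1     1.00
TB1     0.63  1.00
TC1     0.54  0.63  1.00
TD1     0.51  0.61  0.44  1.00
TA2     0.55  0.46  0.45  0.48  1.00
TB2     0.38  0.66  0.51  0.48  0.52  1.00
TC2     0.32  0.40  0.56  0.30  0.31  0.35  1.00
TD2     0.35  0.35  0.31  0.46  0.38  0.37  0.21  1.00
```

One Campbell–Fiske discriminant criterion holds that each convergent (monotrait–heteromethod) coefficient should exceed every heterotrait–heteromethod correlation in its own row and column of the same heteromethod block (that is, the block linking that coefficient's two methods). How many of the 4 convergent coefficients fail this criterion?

Each convergent coefficient versus the relevant comparison correlations:
TA (methods 1·2): 0.55 vs {0.38, 0.46, 0.32, 0.45, 0.35, 0.48} → pass.
TB (methods 1·2): 0.66 vs {0.46, 0.38, 0.40, 0.51, 0.35, 0.48} → pass.
TC (methods 1·2): 0.56 vs {0.45, 0.32, 0.51, 0.40, 0.31, 0.30} → pass.
TD (methods 1·2): 0.46 vs {0.48, 0.35, 0.48, 0.35, 0.30, 0.31} → fail.
1 of 4 fail.

1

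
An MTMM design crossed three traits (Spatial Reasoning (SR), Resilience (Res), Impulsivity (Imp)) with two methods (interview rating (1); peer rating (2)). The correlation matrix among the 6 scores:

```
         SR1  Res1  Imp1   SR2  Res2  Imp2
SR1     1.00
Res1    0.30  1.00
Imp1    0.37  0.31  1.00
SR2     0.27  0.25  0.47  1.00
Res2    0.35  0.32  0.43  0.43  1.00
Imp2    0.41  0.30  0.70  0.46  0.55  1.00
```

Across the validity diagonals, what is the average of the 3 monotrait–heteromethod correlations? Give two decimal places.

0.43

Convergent values: 0.27, 0.32, 0.70; mean = 1.29/3 = 0.43.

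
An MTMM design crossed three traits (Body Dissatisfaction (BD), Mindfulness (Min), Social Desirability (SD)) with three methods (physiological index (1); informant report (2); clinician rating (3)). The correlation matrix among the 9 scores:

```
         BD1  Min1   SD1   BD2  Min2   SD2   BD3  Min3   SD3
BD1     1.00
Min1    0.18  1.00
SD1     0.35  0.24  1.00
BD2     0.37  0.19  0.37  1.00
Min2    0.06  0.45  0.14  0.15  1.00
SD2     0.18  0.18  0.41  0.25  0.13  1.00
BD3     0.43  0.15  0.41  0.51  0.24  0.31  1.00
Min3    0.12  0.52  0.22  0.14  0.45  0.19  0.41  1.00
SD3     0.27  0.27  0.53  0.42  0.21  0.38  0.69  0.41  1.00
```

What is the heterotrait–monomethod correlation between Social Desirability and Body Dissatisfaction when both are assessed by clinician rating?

Different traits, same method: r(SD3, BD3) = 0.69.

0.69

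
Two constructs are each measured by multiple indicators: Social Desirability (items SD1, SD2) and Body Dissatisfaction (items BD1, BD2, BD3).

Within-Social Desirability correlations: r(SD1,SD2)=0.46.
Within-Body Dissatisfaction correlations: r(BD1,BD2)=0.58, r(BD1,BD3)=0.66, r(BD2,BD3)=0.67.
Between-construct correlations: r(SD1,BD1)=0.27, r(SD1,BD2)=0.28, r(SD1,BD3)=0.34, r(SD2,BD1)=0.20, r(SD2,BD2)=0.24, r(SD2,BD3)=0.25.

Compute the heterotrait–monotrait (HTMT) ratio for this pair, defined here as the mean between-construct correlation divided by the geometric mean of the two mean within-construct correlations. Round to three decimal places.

Mean heterotrait r = 1.58/6 = 0.2633.
Mean within-SD = 0.46/1 = 0.4600; mean within-BD = 1.91/3 = 0.6367.
Geometric mean = √(0.4600 × 0.6367) = 0.5412.
HTMT = 0.2633 / 0.5412 = 0.487.

0.487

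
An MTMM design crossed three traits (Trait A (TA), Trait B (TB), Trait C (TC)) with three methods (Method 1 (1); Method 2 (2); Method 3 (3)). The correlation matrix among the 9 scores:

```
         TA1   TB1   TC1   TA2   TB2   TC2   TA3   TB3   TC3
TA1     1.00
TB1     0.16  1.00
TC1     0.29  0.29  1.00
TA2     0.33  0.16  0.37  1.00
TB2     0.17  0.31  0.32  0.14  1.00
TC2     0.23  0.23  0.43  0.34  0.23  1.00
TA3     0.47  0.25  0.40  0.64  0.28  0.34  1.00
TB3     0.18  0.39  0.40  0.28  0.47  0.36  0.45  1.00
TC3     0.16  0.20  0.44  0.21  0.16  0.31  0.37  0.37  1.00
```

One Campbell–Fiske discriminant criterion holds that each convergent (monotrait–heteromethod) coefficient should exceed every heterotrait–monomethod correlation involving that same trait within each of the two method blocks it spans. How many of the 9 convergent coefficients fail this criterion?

Each convergent coefficient versus the relevant comparison correlations:
TA (methods 1·2): 0.33 vs {0.16, 0.14, 0.29, 0.34} → fail.
TA (methods 1·3): 0.47 vs {0.16, 0.45, 0.29, 0.37} → pass.
TA (methods 2·3): 0.64 vs {0.14, 0.45, 0.34, 0.37} → pass.
TB (methods 1·2): 0.31 vs {0.16, 0.14, 0.29, 0.23} → pass.
TB (methods 1·3): 0.39 vs {0.16, 0.45, 0.29, 0.37} → fail.
TB (methods 2·3): 0.47 vs {0.14, 0.45, 0.23, 0.37} → pass.
TC (methods 1·2): 0.43 vs {0.29, 0.34, 0.29, 0.23} → pass.
TC (methods 1·3): 0.44 vs {0.29, 0.37, 0.29, 0.37} → pass.
TC (methods 2·3): 0.31 vs {0.34, 0.37, 0.23, 0.37} → fail.
3 of 9 fail.

3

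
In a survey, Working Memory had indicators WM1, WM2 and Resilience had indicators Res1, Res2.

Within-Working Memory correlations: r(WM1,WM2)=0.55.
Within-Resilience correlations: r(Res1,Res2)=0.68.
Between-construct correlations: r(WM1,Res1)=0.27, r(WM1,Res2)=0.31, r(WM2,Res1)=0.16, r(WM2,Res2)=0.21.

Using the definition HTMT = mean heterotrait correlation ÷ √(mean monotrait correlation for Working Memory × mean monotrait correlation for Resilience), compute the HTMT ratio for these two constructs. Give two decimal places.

0.39

Between-construct mean = 0.95/4 = 0.2375.
Mean within-WM = 0.55/1 = 0.5500; mean within-Res = 0.68/1 = 0.6800.
Geometric mean = √(0.5500 × 0.6800) = 0.6116.
HTMT = 0.2375 / 0.6116 = 0.39.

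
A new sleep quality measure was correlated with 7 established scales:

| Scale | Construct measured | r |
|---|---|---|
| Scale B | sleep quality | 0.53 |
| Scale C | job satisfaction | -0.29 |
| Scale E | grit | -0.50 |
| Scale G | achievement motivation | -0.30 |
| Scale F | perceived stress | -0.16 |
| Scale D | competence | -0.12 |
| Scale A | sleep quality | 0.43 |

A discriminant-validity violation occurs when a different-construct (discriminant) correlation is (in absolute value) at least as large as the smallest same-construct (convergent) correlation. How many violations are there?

Convergent (same construct = sleep quality): Scale B, Scale A.
Smallest convergent = 0.43. Discriminant |r|: 0.29, 0.50, 0.30, 0.16, 0.12; count ≥ 0.43 → 1.

1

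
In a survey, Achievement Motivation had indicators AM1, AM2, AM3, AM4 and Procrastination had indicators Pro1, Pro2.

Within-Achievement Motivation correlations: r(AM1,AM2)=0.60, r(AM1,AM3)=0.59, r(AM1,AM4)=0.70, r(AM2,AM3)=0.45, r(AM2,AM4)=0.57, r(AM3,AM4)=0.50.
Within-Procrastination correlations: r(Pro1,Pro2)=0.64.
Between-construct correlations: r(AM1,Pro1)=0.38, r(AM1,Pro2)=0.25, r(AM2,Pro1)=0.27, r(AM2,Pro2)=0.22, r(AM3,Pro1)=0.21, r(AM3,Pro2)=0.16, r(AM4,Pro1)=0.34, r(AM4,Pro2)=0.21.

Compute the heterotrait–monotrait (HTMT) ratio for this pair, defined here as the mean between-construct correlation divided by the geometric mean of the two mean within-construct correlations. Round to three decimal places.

0.423

Mean heterotrait r = 2.04/8 = 0.2550.
Mean within-AM = 3.41/6 = 0.5683; mean within-Pro = 0.64/1 = 0.6400.
Geometric mean = √(0.5683 × 0.6400) = 0.6031.
HTMT = 0.2550 / 0.6031 = 0.423.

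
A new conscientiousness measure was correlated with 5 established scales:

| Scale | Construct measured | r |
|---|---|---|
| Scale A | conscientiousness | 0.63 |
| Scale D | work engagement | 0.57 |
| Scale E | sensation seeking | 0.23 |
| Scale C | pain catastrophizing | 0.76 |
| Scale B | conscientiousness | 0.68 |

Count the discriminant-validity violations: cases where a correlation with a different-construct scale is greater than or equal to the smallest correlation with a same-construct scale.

1

Convergent (same construct = conscientiousness): Scale A, Scale B.
Smallest convergent = 0.63. Discriminant values: 0.57, 0.23, 0.76; count ≥ 0.63 → 1.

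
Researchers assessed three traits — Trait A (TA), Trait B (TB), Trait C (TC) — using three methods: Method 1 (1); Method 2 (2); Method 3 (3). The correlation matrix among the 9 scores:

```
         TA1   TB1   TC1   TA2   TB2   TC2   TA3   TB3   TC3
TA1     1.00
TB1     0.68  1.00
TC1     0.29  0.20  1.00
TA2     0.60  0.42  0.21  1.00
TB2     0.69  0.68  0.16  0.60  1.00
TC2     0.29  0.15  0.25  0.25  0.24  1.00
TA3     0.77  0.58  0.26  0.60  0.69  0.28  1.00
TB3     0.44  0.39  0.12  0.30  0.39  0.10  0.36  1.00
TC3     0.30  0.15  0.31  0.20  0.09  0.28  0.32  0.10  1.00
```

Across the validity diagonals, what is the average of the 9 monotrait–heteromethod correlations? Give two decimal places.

Convergent values: 0.60, 0.77, 0.60, 0.68, 0.39, 0.39, 0.25, 0.31, 0.28; mean = 4.27/9 = 0.47.

0.47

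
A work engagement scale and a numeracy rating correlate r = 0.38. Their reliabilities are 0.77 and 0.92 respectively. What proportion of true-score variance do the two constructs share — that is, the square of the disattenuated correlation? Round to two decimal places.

0.20

Disattenuated r = 0.38 / √(0.77 × 0.92) = 0.38 / 0.8417 = 0.4515.
Shared true-score variance = 0.4515² = 0.2039 ≈ 0.20.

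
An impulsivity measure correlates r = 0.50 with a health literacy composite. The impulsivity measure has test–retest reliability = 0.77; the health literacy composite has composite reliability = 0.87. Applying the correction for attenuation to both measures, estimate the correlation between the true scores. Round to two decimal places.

r_true = r_obs / √(r_xx · r_yy) = 0.50 / √(0.77 × 0.87) = 0.50 / √0.6699 = 0.50 / 0.8185 ≈ 0.61.

0.61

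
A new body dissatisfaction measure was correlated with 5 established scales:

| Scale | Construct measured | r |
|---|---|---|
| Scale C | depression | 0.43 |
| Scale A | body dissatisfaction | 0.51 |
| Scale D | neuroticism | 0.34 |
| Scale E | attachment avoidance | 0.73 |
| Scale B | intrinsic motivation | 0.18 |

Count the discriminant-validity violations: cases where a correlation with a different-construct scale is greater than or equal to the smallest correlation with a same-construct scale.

Convergent (same construct = body dissatisfaction): Scale A.
Smallest convergent = 0.51. Discriminant values: 0.43, 0.34, 0.73, 0.18; count ≥ 0.51 → 1.

1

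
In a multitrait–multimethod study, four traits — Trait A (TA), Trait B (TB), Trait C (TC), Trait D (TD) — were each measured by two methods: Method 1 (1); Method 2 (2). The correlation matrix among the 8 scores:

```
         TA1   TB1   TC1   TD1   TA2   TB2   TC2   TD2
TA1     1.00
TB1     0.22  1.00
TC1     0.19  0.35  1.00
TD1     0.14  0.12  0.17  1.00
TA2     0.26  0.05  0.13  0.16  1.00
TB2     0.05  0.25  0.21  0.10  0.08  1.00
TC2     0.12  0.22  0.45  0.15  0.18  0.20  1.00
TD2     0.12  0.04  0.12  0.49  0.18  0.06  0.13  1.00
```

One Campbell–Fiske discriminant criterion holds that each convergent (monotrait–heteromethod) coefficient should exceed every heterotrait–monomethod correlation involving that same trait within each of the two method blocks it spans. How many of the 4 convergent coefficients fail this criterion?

Each convergent coefficient versus the relevant comparison correlations:
TA (methods 1·2): 0.26 vs {0.22, 0.08, 0.19, 0.18, 0.14, 0.18} → pass.
TB (methods 1·2): 0.25 vs {0.22, 0.08, 0.35, 0.20, 0.12, 0.06} → fail.
TC (methods 1·2): 0.45 vs {0.19, 0.18, 0.35, 0.20, 0.17, 0.13} → pass.
TD (methods 1·2): 0.49 vs {0.14, 0.18, 0.12, 0.06, 0.17, 0.13} → pass.
1 of 4 fail.

1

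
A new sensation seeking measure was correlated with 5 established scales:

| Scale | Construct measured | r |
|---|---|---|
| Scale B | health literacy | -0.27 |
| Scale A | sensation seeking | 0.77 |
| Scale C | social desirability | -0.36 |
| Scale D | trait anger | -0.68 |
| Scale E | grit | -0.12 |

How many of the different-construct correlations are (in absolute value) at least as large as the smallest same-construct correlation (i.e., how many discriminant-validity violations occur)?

0

Convergent (same construct = sensation seeking): Scale A.
Smallest convergent = 0.77. Discriminant |r|: 0.27, 0.36, 0.68, 0.12; count ≥ 0.77 → 0.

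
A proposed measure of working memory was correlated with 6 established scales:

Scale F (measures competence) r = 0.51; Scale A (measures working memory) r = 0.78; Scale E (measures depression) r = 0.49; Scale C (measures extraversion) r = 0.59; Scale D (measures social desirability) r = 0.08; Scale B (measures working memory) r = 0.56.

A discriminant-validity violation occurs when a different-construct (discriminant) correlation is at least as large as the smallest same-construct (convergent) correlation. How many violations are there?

Convergent (same construct = working memory): Scale A, Scale B.
Smallest convergent = 0.56. Discriminant values: 0.51, 0.49, 0.59, 0.08; count ≥ 0.56 → 1.

1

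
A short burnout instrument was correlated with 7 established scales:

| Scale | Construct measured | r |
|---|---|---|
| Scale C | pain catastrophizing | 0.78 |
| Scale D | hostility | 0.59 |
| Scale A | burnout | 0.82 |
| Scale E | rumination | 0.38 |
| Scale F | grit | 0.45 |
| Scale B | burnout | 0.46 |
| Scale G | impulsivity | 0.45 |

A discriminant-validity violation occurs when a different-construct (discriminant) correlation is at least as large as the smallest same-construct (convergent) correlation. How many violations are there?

Convergent (same construct = burnout): Scale A, Scale B.
Smallest convergent = 0.46. Discriminant values: 0.78, 0.59, 0.38, 0.45, 0.45; count ≥ 0.46 → 2.

2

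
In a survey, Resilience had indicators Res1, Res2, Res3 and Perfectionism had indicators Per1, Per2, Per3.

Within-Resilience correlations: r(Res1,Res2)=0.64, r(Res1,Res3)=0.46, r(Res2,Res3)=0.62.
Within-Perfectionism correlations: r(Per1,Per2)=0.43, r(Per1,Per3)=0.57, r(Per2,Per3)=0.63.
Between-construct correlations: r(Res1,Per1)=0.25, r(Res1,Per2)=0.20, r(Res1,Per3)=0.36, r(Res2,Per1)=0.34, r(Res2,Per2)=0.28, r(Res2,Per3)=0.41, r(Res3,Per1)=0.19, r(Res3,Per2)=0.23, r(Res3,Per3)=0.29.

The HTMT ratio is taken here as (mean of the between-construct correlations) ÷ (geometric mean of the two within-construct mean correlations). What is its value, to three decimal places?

Between-construct mean = 2.55/9 = 0.2833.
Mean within-Res = 1.72/3 = 0.5733; mean within-Per = 1.63/3 = 0.5433.
Geometric mean = √(0.5733 × 0.5433) = 0.5581.
HTMT = 0.2833 / 0.5581 = 0.508.

0.508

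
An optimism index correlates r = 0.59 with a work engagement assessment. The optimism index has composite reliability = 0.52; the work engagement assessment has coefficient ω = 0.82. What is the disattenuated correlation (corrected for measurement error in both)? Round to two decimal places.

r_true = r_obs / √(r_xx · r_yy) = 0.59 / √(0.52 × 0.82) = 0.59 / √0.4264 = 0.59 / 0.6530 ≈ 0.90.

0.90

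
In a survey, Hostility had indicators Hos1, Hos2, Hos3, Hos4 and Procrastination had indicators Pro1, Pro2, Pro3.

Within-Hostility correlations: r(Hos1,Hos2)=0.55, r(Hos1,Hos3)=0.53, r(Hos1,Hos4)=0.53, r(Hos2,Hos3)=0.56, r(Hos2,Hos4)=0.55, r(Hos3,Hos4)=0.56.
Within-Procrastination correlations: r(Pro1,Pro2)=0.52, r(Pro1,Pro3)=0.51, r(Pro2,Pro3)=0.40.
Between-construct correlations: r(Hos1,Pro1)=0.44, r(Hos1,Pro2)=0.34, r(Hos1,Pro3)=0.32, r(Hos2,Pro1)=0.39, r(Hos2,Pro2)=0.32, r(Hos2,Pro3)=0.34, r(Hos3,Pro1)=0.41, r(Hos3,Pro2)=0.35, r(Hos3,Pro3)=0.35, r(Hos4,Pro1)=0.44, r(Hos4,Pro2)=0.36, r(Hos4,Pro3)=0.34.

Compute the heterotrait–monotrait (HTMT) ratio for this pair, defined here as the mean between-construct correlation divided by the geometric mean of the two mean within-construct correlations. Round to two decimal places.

0.72

Mean heterotrait r = 4.40/12 = 0.3667.
Mean within-Hos = 3.28/6 = 0.5467; mean within-Pro = 1.43/3 = 0.4767.
Geometric mean = √(0.5467 × 0.4767) = 0.5105.
HTMT = 0.3667 / 0.5105 = 0.72.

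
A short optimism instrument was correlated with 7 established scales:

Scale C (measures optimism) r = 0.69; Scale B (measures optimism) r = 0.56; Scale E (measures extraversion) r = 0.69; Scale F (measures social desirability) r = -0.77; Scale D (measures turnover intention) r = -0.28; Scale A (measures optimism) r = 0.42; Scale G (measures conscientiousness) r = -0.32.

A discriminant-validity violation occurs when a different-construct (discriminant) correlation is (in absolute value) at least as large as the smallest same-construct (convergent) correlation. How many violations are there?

2

Convergent (same construct = optimism): Scale C, Scale B, Scale A.
Smallest convergent = 0.42. Discriminant |r|: 0.69, 0.77, 0.28, 0.32; count ≥ 0.42 → 2.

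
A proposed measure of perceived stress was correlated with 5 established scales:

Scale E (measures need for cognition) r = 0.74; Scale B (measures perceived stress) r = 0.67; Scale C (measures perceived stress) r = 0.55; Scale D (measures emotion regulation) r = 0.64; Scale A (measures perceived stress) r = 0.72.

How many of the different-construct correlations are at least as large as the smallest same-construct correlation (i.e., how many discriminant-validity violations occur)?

2

Convergent (same construct = perceived stress): Scale B, Scale C, Scale A.
Smallest convergent = 0.55. Discriminant values: 0.74, 0.64; count ≥ 0.55 → 2.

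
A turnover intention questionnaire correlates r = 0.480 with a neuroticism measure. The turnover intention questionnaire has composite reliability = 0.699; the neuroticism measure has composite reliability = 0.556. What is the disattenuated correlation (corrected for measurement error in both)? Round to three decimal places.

r_true = r_obs / √(r_xx · r_yy) = 0.480 / √(0.699 × 0.556) = 0.480 / √0.388644 = 0.480 / 0.6234 ≈ 0.770.

0.770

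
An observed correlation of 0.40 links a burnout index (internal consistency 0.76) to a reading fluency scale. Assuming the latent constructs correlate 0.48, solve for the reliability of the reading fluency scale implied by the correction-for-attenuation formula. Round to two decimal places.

r_true = r_obs / √(r_xx · r_yy) ⇒ 0.48 = 0.40 / √(0.76 · r_yy).
√(0.76 · r_yy) = 0.40 / 0.48 = 0.8333; 0.76 · r_yy = 0.6944; r_yy = 0.6944 / 0.76 ≈ 0.91.

0.91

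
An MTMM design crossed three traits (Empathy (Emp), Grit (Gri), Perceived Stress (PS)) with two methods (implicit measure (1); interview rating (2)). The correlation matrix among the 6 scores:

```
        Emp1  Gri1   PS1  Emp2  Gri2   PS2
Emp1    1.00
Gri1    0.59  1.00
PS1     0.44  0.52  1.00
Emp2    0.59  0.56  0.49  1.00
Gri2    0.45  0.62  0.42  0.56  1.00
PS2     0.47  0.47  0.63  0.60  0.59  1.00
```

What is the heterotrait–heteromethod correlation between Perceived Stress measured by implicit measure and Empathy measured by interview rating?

Different traits and methods: r(PS1, Emp2) = 0.49.

0.49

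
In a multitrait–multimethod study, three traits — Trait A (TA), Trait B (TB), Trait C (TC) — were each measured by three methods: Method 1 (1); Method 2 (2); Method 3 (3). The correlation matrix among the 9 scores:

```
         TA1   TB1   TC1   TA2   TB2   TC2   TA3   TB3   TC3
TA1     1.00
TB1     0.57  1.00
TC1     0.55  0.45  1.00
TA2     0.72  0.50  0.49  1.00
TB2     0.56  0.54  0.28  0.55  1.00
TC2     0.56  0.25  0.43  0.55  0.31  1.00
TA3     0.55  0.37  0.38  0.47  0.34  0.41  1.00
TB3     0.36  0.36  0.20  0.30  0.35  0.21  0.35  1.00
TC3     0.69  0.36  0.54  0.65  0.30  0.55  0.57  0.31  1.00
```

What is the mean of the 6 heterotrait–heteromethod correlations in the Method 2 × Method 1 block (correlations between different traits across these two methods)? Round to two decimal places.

0.44

HTHM values (method 2 × method 1): 0.50, 0.49, 0.56, 0.28, 0.56, 0.25; mean = 2.64/6 = 0.44.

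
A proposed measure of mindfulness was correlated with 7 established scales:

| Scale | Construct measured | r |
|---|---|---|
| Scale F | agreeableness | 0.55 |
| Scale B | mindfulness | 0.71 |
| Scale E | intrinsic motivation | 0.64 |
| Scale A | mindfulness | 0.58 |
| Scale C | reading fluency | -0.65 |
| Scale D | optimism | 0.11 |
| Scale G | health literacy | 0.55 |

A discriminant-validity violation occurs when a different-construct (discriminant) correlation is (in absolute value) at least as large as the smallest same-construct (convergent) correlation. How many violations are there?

Convergent (same construct = mindfulness): Scale B, Scale A.
Smallest convergent = 0.58. Discriminant |r|: 0.55, 0.64, 0.65, 0.11, 0.55; count ≥ 0.58 → 2.

2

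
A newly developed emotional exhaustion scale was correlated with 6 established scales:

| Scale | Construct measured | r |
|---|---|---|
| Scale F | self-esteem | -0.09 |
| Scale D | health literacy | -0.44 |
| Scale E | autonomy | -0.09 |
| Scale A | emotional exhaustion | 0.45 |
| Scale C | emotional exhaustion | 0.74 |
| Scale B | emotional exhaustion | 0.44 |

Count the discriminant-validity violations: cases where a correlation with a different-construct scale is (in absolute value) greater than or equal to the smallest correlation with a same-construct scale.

Convergent (same construct = emotional exhaustion): Scale A, Scale C, Scale B.
Smallest convergent = 0.44. Discriminant |r|: 0.09, 0.44, 0.09; count ≥ 0.44 → 1.

1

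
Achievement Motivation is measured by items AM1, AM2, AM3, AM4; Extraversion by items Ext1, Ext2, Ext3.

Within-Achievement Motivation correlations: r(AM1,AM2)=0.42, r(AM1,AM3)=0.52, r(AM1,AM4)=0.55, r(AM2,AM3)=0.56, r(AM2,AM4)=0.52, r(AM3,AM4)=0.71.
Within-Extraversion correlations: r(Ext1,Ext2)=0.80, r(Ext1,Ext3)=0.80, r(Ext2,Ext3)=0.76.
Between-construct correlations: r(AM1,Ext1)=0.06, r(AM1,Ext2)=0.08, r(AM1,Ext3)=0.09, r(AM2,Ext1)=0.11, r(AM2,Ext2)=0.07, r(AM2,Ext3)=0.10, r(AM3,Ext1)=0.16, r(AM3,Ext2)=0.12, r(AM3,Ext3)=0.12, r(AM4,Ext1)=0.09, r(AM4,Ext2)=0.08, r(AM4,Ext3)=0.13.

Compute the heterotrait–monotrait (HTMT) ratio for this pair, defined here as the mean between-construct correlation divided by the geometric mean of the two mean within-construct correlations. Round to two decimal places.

Between-construct mean = 1.21/12 = 0.1008.
Mean within-AM = 3.28/6 = 0.5467; mean within-Ext = 2.36/3 = 0.7867.
Geometric mean = √(0.5467 × 0.7867) = 0.6558.
HTMT = 0.1008 / 0.6558 = 0.15.

0.15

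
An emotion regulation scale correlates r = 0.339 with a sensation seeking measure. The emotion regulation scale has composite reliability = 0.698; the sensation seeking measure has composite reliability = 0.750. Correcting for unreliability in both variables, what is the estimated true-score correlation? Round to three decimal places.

r_true = r_obs / √(r_xx · r_yy) = 0.339 / √(0.698 × 0.750) = 0.339 / √0.523500 = 0.339 / 0.7235 ≈ 0.469.

0.469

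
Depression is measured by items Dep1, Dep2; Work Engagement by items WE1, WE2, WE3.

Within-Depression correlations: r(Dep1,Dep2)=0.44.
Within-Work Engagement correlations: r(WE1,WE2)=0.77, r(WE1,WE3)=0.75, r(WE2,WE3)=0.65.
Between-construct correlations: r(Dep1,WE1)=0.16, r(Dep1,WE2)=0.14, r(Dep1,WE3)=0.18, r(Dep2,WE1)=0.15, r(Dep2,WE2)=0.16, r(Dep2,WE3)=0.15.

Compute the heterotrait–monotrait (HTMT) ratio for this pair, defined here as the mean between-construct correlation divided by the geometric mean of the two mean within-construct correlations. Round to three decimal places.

Between-construct mean = 0.94/6 = 0.1567.
Mean within-Dep = 0.44/1 = 0.4400; mean within-WE = 2.17/3 = 0.7233.
Geometric mean = √(0.4400 × 0.7233) = 0.5641.
HTMT = 0.1567 / 0.5641 = 0.278.

0.278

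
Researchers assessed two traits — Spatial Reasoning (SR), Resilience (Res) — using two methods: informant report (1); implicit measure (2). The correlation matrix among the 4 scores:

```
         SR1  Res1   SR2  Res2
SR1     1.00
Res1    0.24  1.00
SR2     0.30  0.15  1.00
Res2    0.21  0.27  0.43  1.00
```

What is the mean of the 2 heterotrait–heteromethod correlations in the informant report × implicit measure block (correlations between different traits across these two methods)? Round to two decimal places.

0.18

HTHM values (method 1 × method 2): 0.21, 0.15; mean = 0.36/2 = 0.18.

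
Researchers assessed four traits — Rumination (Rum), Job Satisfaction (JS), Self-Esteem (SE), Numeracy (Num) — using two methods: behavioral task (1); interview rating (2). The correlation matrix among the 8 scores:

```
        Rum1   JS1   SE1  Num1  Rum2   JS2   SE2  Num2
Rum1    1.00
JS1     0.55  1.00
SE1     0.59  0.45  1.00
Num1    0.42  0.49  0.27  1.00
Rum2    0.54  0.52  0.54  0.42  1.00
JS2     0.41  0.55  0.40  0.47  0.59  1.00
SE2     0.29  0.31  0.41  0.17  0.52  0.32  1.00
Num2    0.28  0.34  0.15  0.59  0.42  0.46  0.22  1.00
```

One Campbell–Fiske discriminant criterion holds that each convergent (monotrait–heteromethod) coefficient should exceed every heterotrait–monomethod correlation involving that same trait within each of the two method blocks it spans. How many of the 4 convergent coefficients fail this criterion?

3

Convergent coefficients and their comparison sets:
Rum (methods 1·2): 0.54 vs {0.55, 0.59, 0.59, 0.52, 0.42, 0.42} → fail.
JS (methods 1·2): 0.55 vs {0.55, 0.59, 0.45, 0.32, 0.49, 0.46} → fail.
SE (methods 1·2): 0.41 vs {0.59, 0.52, 0.45, 0.32, 0.27, 0.22} → fail.
Num (methods 1·2): 0.59 vs {0.42, 0.42, 0.49, 0.46, 0.27, 0.22} → pass.
3 of 4 fail.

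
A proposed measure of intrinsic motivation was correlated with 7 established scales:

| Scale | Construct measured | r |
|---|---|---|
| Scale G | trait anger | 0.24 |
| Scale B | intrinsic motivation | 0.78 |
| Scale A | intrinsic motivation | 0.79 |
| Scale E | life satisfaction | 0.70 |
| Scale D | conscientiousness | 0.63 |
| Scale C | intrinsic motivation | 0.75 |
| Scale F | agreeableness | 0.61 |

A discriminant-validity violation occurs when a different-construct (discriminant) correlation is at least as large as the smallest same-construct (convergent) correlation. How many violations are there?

0

Convergent (same construct = intrinsic motivation): Scale B, Scale A, Scale C.
Smallest convergent = 0.75. Discriminant values: 0.24, 0.70, 0.63, 0.61; count ≥ 0.75 → 0.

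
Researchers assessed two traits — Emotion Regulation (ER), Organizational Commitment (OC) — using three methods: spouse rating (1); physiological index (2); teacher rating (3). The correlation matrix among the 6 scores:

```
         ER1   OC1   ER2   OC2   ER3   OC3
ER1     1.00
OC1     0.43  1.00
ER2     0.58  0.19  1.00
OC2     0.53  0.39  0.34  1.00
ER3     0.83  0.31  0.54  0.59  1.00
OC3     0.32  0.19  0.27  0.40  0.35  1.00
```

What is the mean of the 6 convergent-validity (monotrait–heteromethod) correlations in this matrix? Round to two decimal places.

Convergent values: 0.58, 0.83, 0.54, 0.39, 0.19, 0.40; mean = 2.93/6 = 0.49.

0.49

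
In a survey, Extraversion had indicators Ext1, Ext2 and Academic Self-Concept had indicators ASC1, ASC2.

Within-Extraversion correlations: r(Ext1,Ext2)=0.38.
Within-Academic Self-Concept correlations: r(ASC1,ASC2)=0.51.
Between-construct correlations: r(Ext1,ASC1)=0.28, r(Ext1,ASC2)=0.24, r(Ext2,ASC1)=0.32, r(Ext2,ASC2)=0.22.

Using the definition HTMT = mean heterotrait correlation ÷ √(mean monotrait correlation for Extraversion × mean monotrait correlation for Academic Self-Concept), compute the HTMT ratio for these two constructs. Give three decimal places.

Mean between = 1.06/4 = 0.2650.
Mean within-Ext = 0.38/1 = 0.3800; mean within-ASC = 0.51/1 = 0.5100.
Geometric mean = √(0.3800 × 0.5100) = 0.4402.
HTMT = 0.2650 / 0.4402 = 0.602.

0.602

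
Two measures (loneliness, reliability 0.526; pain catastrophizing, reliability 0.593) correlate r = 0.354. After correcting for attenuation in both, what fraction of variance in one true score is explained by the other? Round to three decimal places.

Disattenuated r = 0.354 / √(0.526 × 0.593) = 0.354 / 0.5585 = 0.6338.
Shared true-score variance = 0.6338² = 0.4017 ≈ 0.402.

0.402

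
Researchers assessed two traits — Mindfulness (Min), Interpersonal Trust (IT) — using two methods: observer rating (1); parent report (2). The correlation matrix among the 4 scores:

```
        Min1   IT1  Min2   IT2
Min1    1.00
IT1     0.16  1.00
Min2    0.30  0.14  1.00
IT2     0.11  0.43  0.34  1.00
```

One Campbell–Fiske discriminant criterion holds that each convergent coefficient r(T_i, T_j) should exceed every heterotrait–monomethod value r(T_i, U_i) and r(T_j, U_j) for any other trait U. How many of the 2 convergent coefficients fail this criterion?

Checking each validity diagonal entry against its comparison values:
Min (methods 1·2): 0.30 vs {0.16, 0.34} → fail.
IT (methods 1·2): 0.43 vs {0.16, 0.34} → pass.
1 of 2 fail.

1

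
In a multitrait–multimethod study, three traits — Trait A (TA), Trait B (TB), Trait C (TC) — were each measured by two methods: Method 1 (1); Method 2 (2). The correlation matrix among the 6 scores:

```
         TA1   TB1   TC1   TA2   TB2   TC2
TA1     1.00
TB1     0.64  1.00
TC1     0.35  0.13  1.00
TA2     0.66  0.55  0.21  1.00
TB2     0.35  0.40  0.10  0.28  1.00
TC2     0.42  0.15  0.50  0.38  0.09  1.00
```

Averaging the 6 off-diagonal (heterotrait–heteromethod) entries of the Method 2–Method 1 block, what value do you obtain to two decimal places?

HTHM values (method 2 × method 1): 0.55, 0.21, 0.35, 0.10, 0.42, 0.15; mean = 1.78/6 = 0.30.

0.30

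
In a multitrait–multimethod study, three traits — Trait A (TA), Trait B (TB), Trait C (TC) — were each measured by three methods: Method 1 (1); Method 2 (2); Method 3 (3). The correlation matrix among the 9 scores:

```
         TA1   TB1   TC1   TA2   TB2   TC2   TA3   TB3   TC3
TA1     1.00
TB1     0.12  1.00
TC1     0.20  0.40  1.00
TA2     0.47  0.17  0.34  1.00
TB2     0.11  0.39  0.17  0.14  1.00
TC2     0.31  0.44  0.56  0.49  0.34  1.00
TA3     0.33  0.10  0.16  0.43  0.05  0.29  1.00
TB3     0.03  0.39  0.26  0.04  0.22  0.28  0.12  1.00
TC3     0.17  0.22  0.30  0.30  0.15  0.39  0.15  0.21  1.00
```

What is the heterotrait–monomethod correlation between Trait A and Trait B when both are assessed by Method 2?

Different traits, same method: r(TA2, TB2) = 0.14.

0.14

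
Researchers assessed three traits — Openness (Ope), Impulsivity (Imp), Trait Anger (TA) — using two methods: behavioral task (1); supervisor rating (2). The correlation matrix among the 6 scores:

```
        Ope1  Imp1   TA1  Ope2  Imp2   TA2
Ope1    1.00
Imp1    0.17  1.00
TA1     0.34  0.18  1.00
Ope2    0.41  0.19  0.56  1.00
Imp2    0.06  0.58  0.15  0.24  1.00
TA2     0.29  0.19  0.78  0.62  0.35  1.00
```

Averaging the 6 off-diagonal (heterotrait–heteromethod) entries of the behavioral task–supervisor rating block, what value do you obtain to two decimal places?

0.24

HTHM values (method 1 × method 2): 0.06, 0.29, 0.19, 0.19, 0.56, 0.15; mean = 1.44/6 = 0.24.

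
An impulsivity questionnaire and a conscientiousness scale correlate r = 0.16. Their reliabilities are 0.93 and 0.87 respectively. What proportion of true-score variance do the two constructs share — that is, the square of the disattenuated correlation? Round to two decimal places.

Disattenuated r = 0.16 / √(0.93 × 0.87) = 0.16 / 0.8995 = 0.1779.
Shared true-score variance = 0.1779² = 0.0316 ≈ 0.03.

0.03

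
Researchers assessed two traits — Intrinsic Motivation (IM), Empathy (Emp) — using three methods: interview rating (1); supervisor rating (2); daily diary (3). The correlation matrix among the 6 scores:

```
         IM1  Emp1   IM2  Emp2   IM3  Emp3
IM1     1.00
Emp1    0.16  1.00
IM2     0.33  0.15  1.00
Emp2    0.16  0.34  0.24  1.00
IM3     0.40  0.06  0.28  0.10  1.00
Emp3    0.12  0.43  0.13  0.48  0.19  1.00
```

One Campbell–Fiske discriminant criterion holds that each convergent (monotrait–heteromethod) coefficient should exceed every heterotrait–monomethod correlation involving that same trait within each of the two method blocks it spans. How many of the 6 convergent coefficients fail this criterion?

Each convergent coefficient versus the relevant comparison correlations:
IM (methods 1·2): 0.33 vs {0.16, 0.24} → pass.
IM (methods 1·3): 0.40 vs {0.16, 0.19} → pass.
IM (methods 2·3): 0.28 vs {0.24, 0.19} → pass.
Emp (methods 1·2): 0.34 vs {0.16, 0.24} → pass.
Emp (methods 1·3): 0.43 vs {0.16, 0.19} → pass.
Emp (methods 2·3): 0.48 vs {0.24, 0.19} → pass.
0 of 6 fail.

0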